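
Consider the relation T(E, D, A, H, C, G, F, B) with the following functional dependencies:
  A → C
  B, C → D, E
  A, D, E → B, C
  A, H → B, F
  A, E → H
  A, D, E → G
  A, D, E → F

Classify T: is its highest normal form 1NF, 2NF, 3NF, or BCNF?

1NF

Candidate keys: {A, B}, {A, E}, {A, H}. Prime attributes: {A, B, E, H}.
For A → C we have {A}⁺ = {A, C}; {A} is not a superkey, so BCNF fails.
A → C determines the non-prime attribute {C} from a non-superkey — 3NF is violated.
Since {A} ⊂ {A, B} and {A}⁺ ⊇ {C} with {C} non-prime, there is a partial dependency; 2NF fails.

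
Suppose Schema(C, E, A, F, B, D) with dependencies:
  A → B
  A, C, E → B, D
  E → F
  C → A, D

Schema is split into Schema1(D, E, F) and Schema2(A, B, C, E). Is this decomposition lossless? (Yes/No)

The shared attributes are {E} and {E}⁺ = {E, F}.
The closure covers neither Schema1 nor Schema2 entirely; the join is not lossless.

No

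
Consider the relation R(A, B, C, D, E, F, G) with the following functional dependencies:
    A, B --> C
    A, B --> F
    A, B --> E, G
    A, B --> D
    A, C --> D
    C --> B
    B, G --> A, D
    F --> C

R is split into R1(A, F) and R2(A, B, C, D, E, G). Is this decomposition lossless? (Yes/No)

R1 ∩ R2 = {A}; its closure under F is {A}.
The closure covers neither R1 nor R2 entirely; the join is not lossless.

No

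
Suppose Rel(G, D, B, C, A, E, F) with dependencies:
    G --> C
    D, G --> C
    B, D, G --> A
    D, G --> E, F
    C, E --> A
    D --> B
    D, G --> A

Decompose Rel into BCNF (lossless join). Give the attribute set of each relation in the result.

Candidate key of the original relation: {D, G}.
{A, B, C, D, E, F, G}: {G} determines {C, G} here but is not a superkey — split on G --> C, giving {C, G} and {A, B, D, E, F, G}.
{C, G}: every determinant is a superkey — BCNF.
{A, B, D, E, F, G}: {D} determines {B, D} here but is not a superkey — split on D --> B, giving {B, D} and {A, D, E, F, G}.
{B, D}: every determinant is a superkey — BCNF.
{A, D, E, F, G}: {E, G} determines {A, E, G} here but is not a superkey — split on E, G --> A, giving {A, E, G} and {D, E, F, G}.
{A, E, G}: every determinant is a superkey — BCNF.
{D, E, F, G}: every determinant is a superkey — BCNF.

{A, E, G}; {B, D}; {C, G}; {D, E, F, G}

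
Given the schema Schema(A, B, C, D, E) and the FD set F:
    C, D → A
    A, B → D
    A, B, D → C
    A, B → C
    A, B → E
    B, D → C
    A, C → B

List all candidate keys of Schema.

{A, B}, {A, C}, {B, D}, {C, D}

Closure of {A, B} is {A, B, C, D, E}, the whole schema; {A, B} is a candidate key.
Closure of {A, C} is {A, B, C, D, E}, the whole schema; {A, C} is a candidate key.
Closure of {B, D} is {A, B, C, D, E}, the whole schema; {B, D} is a candidate key.
Closure of {C, D} is {A, B, C, D, E}, the whole schema; {C, D} is a candidate key.
Any other superkey properly contains one of these, so there are no further candidate keys.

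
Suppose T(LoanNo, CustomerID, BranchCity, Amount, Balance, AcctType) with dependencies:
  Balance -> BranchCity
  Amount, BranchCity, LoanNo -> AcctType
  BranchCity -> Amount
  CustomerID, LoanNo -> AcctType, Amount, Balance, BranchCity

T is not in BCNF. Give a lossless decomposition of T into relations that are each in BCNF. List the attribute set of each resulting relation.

{AcctType, Balance, LoanNo}; {Amount, BranchCity}; {Balance, BranchCity}; {Balance, CustomerID, LoanNo}

Candidate key of the original relation: {CustomerID, LoanNo}.
In {AcctType, Amount, Balance, BranchCity, CustomerID, LoanNo}, {Balance} is not a superkey ({Balance}⁺ restricted to this set is {Amount, Balance, BranchCity}), so split on Balance -> Amount, BranchCity into {Amount, Balance, BranchCity} and {AcctType, Balance, CustomerID, LoanNo}.
In {Amount, Balance, BranchCity}, {BranchCity} is not a superkey ({BranchCity}⁺ restricted to this set is {Amount, BranchCity}), so split on BranchCity -> Amount into {Amount, BranchCity} and {Balance, BranchCity}.
{Amount, BranchCity} has no BCNF violation.
{Balance, BranchCity} has no BCNF violation.
In {AcctType, Balance, CustomerID, LoanNo}, {Balance, LoanNo} is not a superkey ({Balance, LoanNo}⁺ restricted to this set is {AcctType, Balance, LoanNo}), so split on Balance, LoanNo -> AcctType into {AcctType, Balance, LoanNo} and {Balance, CustomerID, LoanNo}.
{AcctType, Balance, LoanNo} has no BCNF violation.
{Balance, CustomerID, LoanNo} has no BCNF violation.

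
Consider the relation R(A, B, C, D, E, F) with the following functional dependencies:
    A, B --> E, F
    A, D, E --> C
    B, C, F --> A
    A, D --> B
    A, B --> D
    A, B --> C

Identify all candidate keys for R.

{A, B}⁺ = {A, B, C, D, E, F}, which is every attribute, so {A, B} is a candidate key.
{A, D}⁺ = {A, B, C, D, E, F}, which is every attribute, so {A, D} is a candidate key.
{B, C, F}⁺ = {A, B, C, D, E, F}, which is every attribute, so {B, C, F} is a candidate key.
These are minimal and exhaustive — every other superkey contains one of them.

{A, B}, {A, D}, {B, C, F}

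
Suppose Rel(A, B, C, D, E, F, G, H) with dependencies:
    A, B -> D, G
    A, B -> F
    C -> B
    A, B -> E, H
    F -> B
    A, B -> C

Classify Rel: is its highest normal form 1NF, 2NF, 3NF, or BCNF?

Candidate keys: {A, B}, {A, C}, {A, F}. Prime attributes: {A, B, C, F}.
For C -> B we have {C}⁺ = {B, C}; {C} is not a superkey, so BCNF fails.
Since {B} ⊆ prime attributes and every other non-superkey FD also has a prime right side, the schema is in 3NF.

3NF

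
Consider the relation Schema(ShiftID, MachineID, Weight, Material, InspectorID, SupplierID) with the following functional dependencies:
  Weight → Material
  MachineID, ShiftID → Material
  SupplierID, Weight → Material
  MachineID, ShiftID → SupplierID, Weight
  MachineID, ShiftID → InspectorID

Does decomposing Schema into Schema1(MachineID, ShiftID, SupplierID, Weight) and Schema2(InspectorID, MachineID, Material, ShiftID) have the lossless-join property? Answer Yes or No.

Yes

Common attributes: {MachineID, ShiftID}; their closure is {InspectorID, MachineID, Material, ShiftID, SupplierID, Weight}.
Since Schema1 ⊆ {InspectorID, MachineID, Material, ShiftID, SupplierID, Weight}, the intersection is a superkey of Schema1; the decomposition is lossless.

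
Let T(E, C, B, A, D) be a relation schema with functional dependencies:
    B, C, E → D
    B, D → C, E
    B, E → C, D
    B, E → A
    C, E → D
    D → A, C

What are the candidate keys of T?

No FD produces {B}, so it must be in every candidate key.
Closure of {B, D} is {A, B, C, D, E}, the whole schema; {B, D} is a candidate key.
Closure of {B, E} is {A, B, C, D, E}, the whole schema; {B, E} is a candidate key.
These are minimal and exhaustive — every other superkey contains one of them.

{B, D}, {B, E}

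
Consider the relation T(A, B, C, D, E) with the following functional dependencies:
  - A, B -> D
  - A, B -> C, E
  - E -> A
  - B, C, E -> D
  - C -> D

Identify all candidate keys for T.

{A, B}, {B, E}

{B} never appears on the right of any FD, so every key must include it.
{A, B}⁺ = {A, B, C, D, E} — all of the relation — so {A, B} is a candidate key.
{B, E}⁺ = {A, B, C, D, E} — all of the relation — so {B, E} is a candidate key.
These are minimal and exhaustive — every other superkey contains one of them.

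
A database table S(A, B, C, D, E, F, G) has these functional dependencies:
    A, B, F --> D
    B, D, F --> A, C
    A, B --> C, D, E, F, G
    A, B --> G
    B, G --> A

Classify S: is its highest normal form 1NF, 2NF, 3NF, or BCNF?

Candidate keys: {A, B}, {B, D, F}, {B, G}. Prime attributes: {A, B, D, F, G}.
Each dependency's left side is a superkey — BCNF holds.

BCNF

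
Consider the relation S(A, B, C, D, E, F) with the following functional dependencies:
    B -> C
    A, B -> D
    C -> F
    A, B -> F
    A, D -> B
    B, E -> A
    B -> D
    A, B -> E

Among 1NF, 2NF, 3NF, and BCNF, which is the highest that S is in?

Candidate keys: {A, B}, {A, D}, {B, E}. Prime attributes: {A, B, D, E}.
B -> C breaks BCNF: {B}⁺ = {B, C, D, F}, so {B} is not a superkey.
B -> C determines the non-prime attribute {C} from a non-superkey — 3NF is violated.
{B} is a proper subset of the key {A, B}, and {B}⁺ contains the non-prime attributes {C, F} — a partial dependency, so 2NF is violated.

1NF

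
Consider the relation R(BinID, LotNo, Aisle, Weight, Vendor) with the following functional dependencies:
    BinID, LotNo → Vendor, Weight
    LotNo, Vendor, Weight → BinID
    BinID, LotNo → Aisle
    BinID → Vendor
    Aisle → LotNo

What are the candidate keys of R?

{Aisle, BinID} is a candidate key since {Aisle, BinID}⁺ = {Aisle, BinID, LotNo, Vendor, Weight} covers every attribute.
{BinID, LotNo} is a candidate key since {BinID, LotNo}⁺ = {Aisle, BinID, LotNo, Vendor, Weight} covers every attribute.
{Aisle, Vendor, Weight} is a candidate key since {Aisle, Vendor, Weight}⁺ = {Aisle, BinID, LotNo, Vendor, Weight} covers every attribute.
{LotNo, Vendor, Weight} is a candidate key since {LotNo, Vendor, Weight}⁺ = {Aisle, BinID, LotNo, Vendor, Weight} covers every attribute.
Any other superkey properly contains one of these, so there are no further candidate keys.

{Aisle, BinID}, {Aisle, Vendor, Weight}, {BinID, LotNo}, {LotNo, Vendor, Weight}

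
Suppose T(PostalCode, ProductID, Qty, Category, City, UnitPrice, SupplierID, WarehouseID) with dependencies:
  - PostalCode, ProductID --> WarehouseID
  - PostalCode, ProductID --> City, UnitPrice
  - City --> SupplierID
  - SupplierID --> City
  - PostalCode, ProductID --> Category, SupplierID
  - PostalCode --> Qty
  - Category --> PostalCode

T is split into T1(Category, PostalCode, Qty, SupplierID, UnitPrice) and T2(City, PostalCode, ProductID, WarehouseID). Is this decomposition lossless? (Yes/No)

Common attributes: {PostalCode}; their closure is {PostalCode, Qty}.
Neither T1 nor T2 is contained in that closure, so the decomposition is lossy.

No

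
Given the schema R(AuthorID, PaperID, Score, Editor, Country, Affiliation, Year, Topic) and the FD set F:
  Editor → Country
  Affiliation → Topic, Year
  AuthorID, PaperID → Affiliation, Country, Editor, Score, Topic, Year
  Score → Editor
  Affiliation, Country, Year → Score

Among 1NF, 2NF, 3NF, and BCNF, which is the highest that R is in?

2NF

Candidate key: {AuthorID, PaperID}. Prime attributes: {AuthorID, PaperID}.
For Editor → Country we have {Editor}⁺ = {Country, Editor}; {Editor} is not a superkey, so BCNF fails.
Editor → Country has non-prime {Country} on the right and a non-superkey on the left, so 3NF fails.
Checking every proper subset of each key, none determines a non-prime attribute — 2NF is satisfied.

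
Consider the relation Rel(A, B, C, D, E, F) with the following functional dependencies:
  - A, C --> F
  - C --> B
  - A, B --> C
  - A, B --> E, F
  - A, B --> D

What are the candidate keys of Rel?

Attributes never on any right-hand side: {A} — every candidate key must contain it.
Closure of {A, B} is {A, B, C, D, E, F}, the whole schema; {A, B} is a candidate key.
Closure of {A, C} is {A, B, C, D, E, F}, the whole schema; {A, C} is a candidate key.
No proper subset of any of these is a key, and no other minimal superkey exists.

{A, B}, {A, C}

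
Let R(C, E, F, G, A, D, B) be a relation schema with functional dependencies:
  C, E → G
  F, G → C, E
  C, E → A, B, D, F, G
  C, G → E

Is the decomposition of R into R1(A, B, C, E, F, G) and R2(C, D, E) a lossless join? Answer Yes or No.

Yes

R1 ∩ R2 = {C, E}; its closure under F is {A, B, C, D, E, F, G}.
Since R1 ⊆ {A, B, C, D, E, F, G}, the intersection is a superkey of R1; the decomposition is lossless.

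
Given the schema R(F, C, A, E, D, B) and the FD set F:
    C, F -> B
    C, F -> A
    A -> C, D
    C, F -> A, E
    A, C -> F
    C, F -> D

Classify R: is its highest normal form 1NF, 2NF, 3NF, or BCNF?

Candidate keys: {A}, {C, F}. Prime attributes: {A, C, F}.
Every FD has a superkey on the left, so the relation is in BCNF.

BCNF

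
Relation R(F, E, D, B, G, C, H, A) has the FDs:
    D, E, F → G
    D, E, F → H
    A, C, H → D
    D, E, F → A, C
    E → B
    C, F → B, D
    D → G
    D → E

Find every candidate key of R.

No FD produces {F}, so it must be in every candidate key.
{C, F}⁺ = {A, B, C, D, E, F, G, H}, which is every attribute, so {C, F} is a candidate key.
{D, F}⁺ = {A, B, C, D, E, F, G, H}, which is every attribute, so {D, F} is a candidate key.
No proper subset of any of these is a key, and no other minimal superkey exists.

{C, F}, {D, F}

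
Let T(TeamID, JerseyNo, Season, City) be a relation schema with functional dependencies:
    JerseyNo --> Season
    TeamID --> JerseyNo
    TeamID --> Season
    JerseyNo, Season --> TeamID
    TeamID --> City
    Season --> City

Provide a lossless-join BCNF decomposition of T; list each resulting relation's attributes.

Candidate keys of the original relation: {JerseyNo}, {TeamID}.
Within {City, JerseyNo, Season, TeamID}: {Season}⁺ ∩ {City, JerseyNo, Season, TeamID} = {City, Season}, not the whole set, so Season --> City violates BCNF; decompose into {City, Season} and {JerseyNo, Season, TeamID}.
{City, Season}: every determinant is a superkey — BCNF.
{JerseyNo, Season, TeamID}: every determinant is a superkey — BCNF.

{City, Season}; {JerseyNo, Season, TeamID}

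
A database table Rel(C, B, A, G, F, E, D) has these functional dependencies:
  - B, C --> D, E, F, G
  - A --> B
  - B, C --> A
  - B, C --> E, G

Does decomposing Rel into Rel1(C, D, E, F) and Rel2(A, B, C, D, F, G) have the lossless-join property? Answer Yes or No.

No

Common attributes: {C, D, F}; their closure is {C, D, F}.
Neither Rel1 nor Rel2 is contained in that closure, so the decomposition is lossy.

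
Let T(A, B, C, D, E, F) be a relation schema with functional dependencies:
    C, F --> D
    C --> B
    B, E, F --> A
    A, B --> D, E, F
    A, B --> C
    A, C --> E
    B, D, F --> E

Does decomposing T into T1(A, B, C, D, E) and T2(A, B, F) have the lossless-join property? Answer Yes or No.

T1 ∩ T2 = {A, B}; its closure under F is {A, B, C, D, E, F}.
This includes all of T1, so the common attributes are a superkey of T1 — the join is lossless.

Yes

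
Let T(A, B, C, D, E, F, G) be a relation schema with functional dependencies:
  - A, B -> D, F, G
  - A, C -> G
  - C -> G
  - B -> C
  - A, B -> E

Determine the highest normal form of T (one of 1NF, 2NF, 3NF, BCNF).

Candidate key: {A, B}. Prime attributes: {A, B}.
A, C -> G breaks BCNF: {A, C}⁺ = {A, C, G}, so {A, C} is not a superkey.
A, C -> G determines the non-prime attribute {G} from a non-superkey — 3NF is violated.
{B} is a proper subset of the key {A, B}, and {B}⁺ contains the non-prime attributes {C, G} — a partial dependency, so 2NF is violated.

1NF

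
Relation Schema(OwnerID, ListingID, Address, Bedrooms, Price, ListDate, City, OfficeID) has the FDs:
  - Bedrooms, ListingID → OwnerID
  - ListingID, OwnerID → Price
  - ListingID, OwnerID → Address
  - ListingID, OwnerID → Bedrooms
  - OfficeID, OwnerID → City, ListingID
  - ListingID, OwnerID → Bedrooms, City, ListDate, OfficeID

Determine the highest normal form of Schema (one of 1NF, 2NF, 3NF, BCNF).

Candidate keys: {Bedrooms, ListingID}, {ListingID, OwnerID}, {OfficeID, OwnerID}. Prime attributes: {Bedrooms, ListingID, OfficeID, OwnerID}.
The left-hand side of every FD is a superkey, so BCNF is satisfied.

BCNF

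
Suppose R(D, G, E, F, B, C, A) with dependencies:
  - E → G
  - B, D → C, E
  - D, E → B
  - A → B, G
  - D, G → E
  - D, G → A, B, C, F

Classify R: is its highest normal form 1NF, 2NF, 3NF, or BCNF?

3NF

Candidate keys: {A, D}, {B, D}, {D, E}, {D, G}. Prime attributes: {A, B, D, E, G}.
E → G breaks BCNF: {E}⁺ = {E, G}, so {E} is not a superkey.
Its right-hand attributes {G} are all prime, as are those of every other non-superkey FD — the relation is in 3NF.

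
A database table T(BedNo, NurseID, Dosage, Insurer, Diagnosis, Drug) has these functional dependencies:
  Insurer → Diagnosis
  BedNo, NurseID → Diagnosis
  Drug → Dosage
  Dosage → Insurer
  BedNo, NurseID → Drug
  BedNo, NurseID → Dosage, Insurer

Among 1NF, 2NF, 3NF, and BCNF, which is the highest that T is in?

2NF

Candidate key: {BedNo, NurseID}. Prime attributes: {BedNo, NurseID}.
Insurer → Diagnosis breaks BCNF: {Insurer}⁺ = {Diagnosis, Insurer}, so {Insurer} is not a superkey.
Insurer → Diagnosis determines the non-prime attribute {Diagnosis} from a non-superkey — 3NF is violated.
Checking every proper subset of each key, none determines a non-prime attribute — 2NF is satisfied.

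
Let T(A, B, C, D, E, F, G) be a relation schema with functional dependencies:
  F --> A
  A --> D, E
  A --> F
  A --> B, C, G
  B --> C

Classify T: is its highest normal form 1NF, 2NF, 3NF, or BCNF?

Candidate keys: {A}, {F}. Prime attributes: {A, F}.
For B --> C we have {B}⁺ = {B, C}; {B} is not a superkey, so BCNF fails.
B --> C has non-prime {C} on the right and a non-superkey on the left, so 3NF fails.
Every candidate key is a single attribute, so no partial dependency is possible; 2NF holds.

2NF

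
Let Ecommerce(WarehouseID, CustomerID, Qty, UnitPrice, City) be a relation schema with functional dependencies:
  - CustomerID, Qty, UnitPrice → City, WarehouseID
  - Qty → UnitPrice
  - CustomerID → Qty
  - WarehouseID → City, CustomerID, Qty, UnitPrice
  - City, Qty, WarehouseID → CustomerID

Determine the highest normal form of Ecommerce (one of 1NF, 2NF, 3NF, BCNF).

2NF

Candidate keys: {CustomerID}, {WarehouseID}. Prime attributes: {CustomerID, WarehouseID}.
For Qty → UnitPrice we have {Qty}⁺ = {Qty, UnitPrice}; {Qty} is not a superkey, so BCNF fails.
Qty → UnitPrice determines the non-prime attribute {UnitPrice} from a non-superkey — 3NF is violated.
Every candidate key is a single attribute, so no partial dependency is possible; 2NF holds.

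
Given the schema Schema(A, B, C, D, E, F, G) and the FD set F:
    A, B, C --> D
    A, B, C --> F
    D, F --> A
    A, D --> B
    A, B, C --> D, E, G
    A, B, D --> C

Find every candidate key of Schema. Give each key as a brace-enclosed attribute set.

{A, B, C}, {A, D}, {D, F}

{A, D}⁺ = {A, B, C, D, E, F, G} — all of the relation — so {A, D} is a candidate key.
{D, F}⁺ = {A, B, C, D, E, F, G} — all of the relation — so {D, F} is a candidate key.
{A, B, C}⁺ = {A, B, C, D, E, F, G} — all of the relation — so {A, B, C} is a candidate key.
These are minimal and exhaustive — every other superkey contains one of them.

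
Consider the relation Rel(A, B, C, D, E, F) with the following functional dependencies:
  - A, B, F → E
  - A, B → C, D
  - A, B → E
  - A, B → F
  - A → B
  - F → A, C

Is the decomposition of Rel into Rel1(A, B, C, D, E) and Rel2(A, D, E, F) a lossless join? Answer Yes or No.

Common attributes: {A, D, E}; their closure is {A, B, C, D, E, F}.
Since Rel1 ⊆ {A, B, C, D, E, F}, the intersection is a superkey of Rel1; the decomposition is lossless.

Yes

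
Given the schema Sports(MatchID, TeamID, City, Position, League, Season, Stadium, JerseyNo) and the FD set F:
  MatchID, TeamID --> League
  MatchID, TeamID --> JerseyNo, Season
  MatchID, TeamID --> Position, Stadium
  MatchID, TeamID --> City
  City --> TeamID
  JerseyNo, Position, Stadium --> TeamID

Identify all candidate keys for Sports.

{City, MatchID}, {JerseyNo, MatchID, Position, Stadium}, {MatchID, TeamID}

No FD produces {MatchID}, so it must be in every candidate key.
{City, MatchID} is a candidate key since {City, MatchID}⁺ = {City, JerseyNo, League, MatchID, Position, Season, Stadium, TeamID} covers every attribute.
{MatchID, TeamID} is a candidate key since {MatchID, TeamID}⁺ = {City, JerseyNo, League, MatchID, Position, Season, Stadium, TeamID} covers every attribute.
{JerseyNo, MatchID, Position, Stadium} is a candidate key since {JerseyNo, MatchID, Position, Stadium}⁺ = {City, JerseyNo, League, MatchID, Position, Season, Stadium, TeamID} covers every attribute.
These are minimal and exhaustive — every other superkey contains one of them.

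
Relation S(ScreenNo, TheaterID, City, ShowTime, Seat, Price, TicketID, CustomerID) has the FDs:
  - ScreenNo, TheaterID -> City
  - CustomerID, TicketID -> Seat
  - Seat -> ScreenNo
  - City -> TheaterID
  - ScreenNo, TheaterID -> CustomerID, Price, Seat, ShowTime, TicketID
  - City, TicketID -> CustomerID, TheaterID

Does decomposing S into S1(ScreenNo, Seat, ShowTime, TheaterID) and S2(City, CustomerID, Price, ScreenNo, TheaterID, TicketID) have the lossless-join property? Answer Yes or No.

The shared attributes are {ScreenNo, TheaterID} and {ScreenNo, TheaterID}⁺ = {City, CustomerID, Price, ScreenNo, Seat, ShowTime, TheaterID, TicketID}.
S1 is contained in that closure, so S1 ∩ S2 -> S1 holds and the join is lossless.

Yes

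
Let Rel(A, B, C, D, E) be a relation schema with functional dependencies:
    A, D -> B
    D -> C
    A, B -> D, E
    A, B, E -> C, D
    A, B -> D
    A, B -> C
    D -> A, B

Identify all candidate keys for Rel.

{D}⁺ = {A, B, C, D, E} — all of the relation — so {D} is a candidate key.
{A, B}⁺ = {A, B, C, D, E} — all of the relation — so {A, B} is a candidate key.
Any other superkey properly contains one of these, so there are no further candidate keys.

{A, B}, {D}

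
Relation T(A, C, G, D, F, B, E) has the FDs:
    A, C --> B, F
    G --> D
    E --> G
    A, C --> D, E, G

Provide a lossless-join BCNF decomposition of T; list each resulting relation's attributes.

{A, B, C, E, F}; {D, G}; {E, G}

Candidate key of the original relation: {A, C}.
In {A, B, C, D, E, F, G}, {G} is not a superkey ({G}⁺ restricted to this set is {D, G}), so split on G --> D into {D, G} and {A, B, C, E, F, G}.
{D, G}: every determinant is a superkey — BCNF.
In {A, B, C, E, F, G}, {E} is not a superkey ({E}⁺ restricted to this set is {E, G}), so split on E --> G into {E, G} and {A, B, C, E, F}.
{E, G}: every determinant is a superkey — BCNF.
{A, B, C, E, F}: every determinant is a superkey — BCNF.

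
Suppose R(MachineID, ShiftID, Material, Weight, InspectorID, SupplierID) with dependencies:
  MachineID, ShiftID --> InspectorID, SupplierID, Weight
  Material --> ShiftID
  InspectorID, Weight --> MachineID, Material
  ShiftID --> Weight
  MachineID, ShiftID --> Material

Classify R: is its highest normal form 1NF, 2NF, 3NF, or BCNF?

3NF

Candidate keys: {InspectorID, Material}, {InspectorID, ShiftID}, {InspectorID, Weight}, {MachineID, Material}, {MachineID, ShiftID}. Prime attributes: {InspectorID, MachineID, Material, ShiftID, Weight}.
Material --> ShiftID: {Material}⁺ = {Material, ShiftID, Weight}, which is not all of the attributes, so the left side is not a superkey — BCNF is violated.
Its right-hand attributes {ShiftID} are all prime, as are those of every other non-superkey FD — the relation is in 3NF.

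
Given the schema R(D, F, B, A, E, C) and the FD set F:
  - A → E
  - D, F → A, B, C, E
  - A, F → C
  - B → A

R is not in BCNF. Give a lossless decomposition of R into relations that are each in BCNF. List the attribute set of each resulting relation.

Candidate key of the original relation: {D, F}.
{A, B, C, D, E, F}: {A} determines {A, E} here but is not a superkey — split on A → E, giving {A, E} and {A, B, C, D, F}.
{A, E}: every determinant is a superkey — BCNF.
{A, B, C, D, F}: {A, F} determines {A, C, F} here but is not a superkey — split on A, F → C, giving {A, C, F} and {A, B, D, F}.
{A, C, F}: every determinant is a superkey — BCNF.
{A, B, D, F}: {B} determines {A, B} here but is not a superkey — split on B → A, giving {A, B} and {B, D, F}.
{A, B}: every determinant is a superkey — BCNF.
{B, D, F}: every determinant is a superkey — BCNF.

{A, B}; {A, C, F}; {A, E}; {B, D, F}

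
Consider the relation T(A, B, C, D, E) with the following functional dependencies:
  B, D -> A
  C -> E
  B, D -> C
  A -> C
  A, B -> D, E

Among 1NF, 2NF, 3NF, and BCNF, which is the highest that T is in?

Candidate keys: {A, B}, {B, D}. Prime attributes: {A, B, D}.
C -> E: {C}⁺ = {C, E}, which is not all of the attributes, so the left side is not a superkey — BCNF is violated.
C -> E determines the non-prime attribute {E} from a non-superkey — 3NF is violated.
The proper key subset {A} of {A, B} determines non-prime {C, E}, so the relation is not even in 2NF.

1NF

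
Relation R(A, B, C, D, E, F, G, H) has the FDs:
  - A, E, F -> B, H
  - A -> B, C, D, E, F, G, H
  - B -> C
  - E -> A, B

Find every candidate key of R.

{A} is a candidate key since {A}⁺ = {A, B, C, D, E, F, G, H} covers every attribute.
{E} is a candidate key since {E}⁺ = {A, B, C, D, E, F, G, H} covers every attribute.
Any other superkey properly contains one of these, so there are no further candidate keys.

{A}, {E}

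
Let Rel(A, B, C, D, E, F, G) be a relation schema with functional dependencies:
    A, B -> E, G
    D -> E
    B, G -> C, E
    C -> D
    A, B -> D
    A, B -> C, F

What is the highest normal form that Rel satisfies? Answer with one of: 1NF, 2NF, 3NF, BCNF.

Candidate key: {A, B}. Prime attributes: {A, B}.
D -> E: {D}⁺ = {D, E}, which is not all of the attributes, so the left side is not a superkey — BCNF is violated.
Because {E} is non-prime and the left side of D -> E is not a superkey, the relation is not in 3NF.
No non-prime attribute depends on a proper subset of any candidate key, so 2NF holds.

2NF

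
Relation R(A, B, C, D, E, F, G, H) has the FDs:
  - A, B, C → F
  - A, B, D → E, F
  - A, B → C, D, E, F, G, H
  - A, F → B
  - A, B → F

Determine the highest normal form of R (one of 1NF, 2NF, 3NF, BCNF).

Candidate keys: {A, B}, {A, F}. Prime attributes: {A, B, F}.
The left-hand side of every FD is a superkey, so BCNF is satisfied.

BCNF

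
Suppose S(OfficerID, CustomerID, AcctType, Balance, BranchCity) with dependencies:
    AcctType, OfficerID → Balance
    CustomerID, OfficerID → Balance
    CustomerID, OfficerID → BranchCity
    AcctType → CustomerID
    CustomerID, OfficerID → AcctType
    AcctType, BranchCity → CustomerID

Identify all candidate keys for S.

{AcctType, OfficerID}, {CustomerID, OfficerID}

No FD produces {OfficerID}, so it must be in every candidate key.
Closure of {AcctType, OfficerID} is {AcctType, Balance, BranchCity, CustomerID, OfficerID}, the whole schema; {AcctType, OfficerID} is a candidate key.
Closure of {CustomerID, OfficerID} is {AcctType, Balance, BranchCity, CustomerID, OfficerID}, the whole schema; {CustomerID, OfficerID} is a candidate key.
These are minimal and exhaustive — every other superkey contains one of them.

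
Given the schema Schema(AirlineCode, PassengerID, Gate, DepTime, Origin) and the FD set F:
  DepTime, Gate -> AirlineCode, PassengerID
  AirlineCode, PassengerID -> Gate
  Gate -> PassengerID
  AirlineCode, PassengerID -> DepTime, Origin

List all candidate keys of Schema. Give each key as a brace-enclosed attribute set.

{AirlineCode, Gate} is a candidate key since {AirlineCode, Gate}⁺ = {AirlineCode, DepTime, Gate, Origin, PassengerID} covers every attribute.
{AirlineCode, PassengerID} is a candidate key since {AirlineCode, PassengerID}⁺ = {AirlineCode, DepTime, Gate, Origin, PassengerID} covers every attribute.
{DepTime, Gate} is a candidate key since {DepTime, Gate}⁺ = {AirlineCode, DepTime, Gate, Origin, PassengerID} covers every attribute.
Any other superkey properly contains one of these, so there are no further candidate keys.

{AirlineCode, Gate}, {AirlineCode, PassengerID}, {DepTime, Gate}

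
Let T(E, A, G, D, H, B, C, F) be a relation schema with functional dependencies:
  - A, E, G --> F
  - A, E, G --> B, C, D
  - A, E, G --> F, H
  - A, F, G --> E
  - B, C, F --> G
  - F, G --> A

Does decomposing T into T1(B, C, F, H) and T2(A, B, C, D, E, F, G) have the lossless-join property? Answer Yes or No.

Yes

The shared attributes are {B, C, F} and {B, C, F}⁺ = {A, B, C, D, E, F, G, H}.
T1 is contained in that closure, so T1 ∩ T2 --> T1 holds and the join is lossless.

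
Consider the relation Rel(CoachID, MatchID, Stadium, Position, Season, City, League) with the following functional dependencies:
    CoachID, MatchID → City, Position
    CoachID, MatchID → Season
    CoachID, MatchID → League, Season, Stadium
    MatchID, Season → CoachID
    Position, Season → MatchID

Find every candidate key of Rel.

{CoachID, MatchID}, {MatchID, Season}, {Position, Season}

{CoachID, MatchID} is a candidate key since {CoachID, MatchID}⁺ = {City, CoachID, League, MatchID, Position, Season, Stadium} covers every attribute.
{MatchID, Season} is a candidate key since {MatchID, Season}⁺ = {City, CoachID, League, MatchID, Position, Season, Stadium} covers every attribute.
{Position, Season} is a candidate key since {Position, Season}⁺ = {City, CoachID, League, MatchID, Position, Season, Stadium} covers every attribute.
No proper subset of any of these is a key, and no other minimal superkey exists.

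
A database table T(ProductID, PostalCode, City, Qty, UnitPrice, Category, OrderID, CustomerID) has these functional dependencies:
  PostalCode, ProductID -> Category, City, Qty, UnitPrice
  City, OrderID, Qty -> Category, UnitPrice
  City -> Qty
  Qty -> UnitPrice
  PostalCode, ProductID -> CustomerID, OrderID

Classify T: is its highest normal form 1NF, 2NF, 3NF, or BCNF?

Candidate key: {PostalCode, ProductID}. Prime attributes: {PostalCode, ProductID}.
City, OrderID, Qty -> Category, UnitPrice: {City, OrderID, Qty}⁺ = {Category, City, OrderID, Qty, UnitPrice}, which is not all of the attributes, so the left side is not a superkey — BCNF is violated.
City, OrderID, Qty -> Category, UnitPrice has non-prime {Category, UnitPrice} on the right and a non-superkey on the left, so 3NF fails.
Checking every proper subset of each key, none determines a non-prime attribute — 2NF is satisfied.

2NF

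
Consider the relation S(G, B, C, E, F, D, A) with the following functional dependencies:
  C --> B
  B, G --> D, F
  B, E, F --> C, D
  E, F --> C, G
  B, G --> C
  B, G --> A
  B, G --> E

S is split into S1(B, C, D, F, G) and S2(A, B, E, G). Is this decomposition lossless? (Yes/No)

Yes

Common attributes: {B, G}; their closure is {A, B, C, D, E, F, G}.
S1 is contained in that closure, so S1 ∩ S2 --> S1 holds and the join is lossless.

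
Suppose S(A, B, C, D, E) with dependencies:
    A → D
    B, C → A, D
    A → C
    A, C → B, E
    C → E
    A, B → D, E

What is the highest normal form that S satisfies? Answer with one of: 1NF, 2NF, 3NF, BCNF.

1NF

Candidate keys: {A}, {B, C}. Prime attributes: {A, B, C}.
C → E: {C}⁺ = {C, E}, which is not all of the attributes, so the left side is not a superkey — BCNF is violated.
Because {E} is non-prime and the left side of C → E is not a superkey, the relation is not in 3NF.
Since {C} ⊂ {B, C} and {C}⁺ ⊇ {E} with {E} non-prime, there is a partial dependency; 2NF fails.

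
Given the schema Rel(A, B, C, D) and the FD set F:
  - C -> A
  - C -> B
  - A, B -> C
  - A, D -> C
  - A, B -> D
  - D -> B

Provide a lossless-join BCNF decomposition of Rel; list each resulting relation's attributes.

{A, C, D}; {B, D}

Candidate keys of the original relation: {A, B}, {A, D}, {C}.
Within {A, B, C, D}: {D}⁺ ∩ {A, B, C, D} = {B, D}, not the whole set, so D -> B violates BCNF; decompose into {B, D} and {A, C, D}.
{B, D}: every determinant is a superkey — BCNF.
{A, C, D}: every determinant is a superkey — BCNF.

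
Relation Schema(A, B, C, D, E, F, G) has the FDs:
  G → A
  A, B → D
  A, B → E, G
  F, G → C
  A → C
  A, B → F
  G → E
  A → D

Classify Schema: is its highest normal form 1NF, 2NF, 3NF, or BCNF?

Candidate keys: {A, B}, {B, G}. Prime attributes: {A, B, G}.
G → A breaks BCNF: {G}⁺ = {A, C, D, E, G}, so {G} is not a superkey.
Because {C} is non-prime and the left side of F, G → C is not a superkey, the relation is not in 3NF.
The proper key subset {A} of {A, B} determines non-prime {C, D}, so the relation is not even in 2NF.

1NF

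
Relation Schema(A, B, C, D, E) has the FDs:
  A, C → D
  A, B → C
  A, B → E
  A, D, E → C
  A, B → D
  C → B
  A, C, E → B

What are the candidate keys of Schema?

{A, B}, {A, C}, {A, D, E}

{A} never appears on the right of any FD, so every key must include it.
{A, B}⁺ = {A, B, C, D, E} — all of the relation — so {A, B} is a candidate key.
{A, C}⁺ = {A, B, C, D, E} — all of the relation — so {A, C} is a candidate key.
{A, D, E}⁺ = {A, B, C, D, E} — all of the relation — so {A, D, E} is a candidate key.
Any other superkey properly contains one of these, so there are no further candidate keys.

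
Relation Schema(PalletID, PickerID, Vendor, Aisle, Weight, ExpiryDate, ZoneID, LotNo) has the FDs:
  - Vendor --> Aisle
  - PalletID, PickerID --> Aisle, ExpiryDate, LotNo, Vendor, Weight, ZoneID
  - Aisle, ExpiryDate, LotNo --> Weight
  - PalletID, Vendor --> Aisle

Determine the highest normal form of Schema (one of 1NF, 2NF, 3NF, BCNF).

Candidate key: {PalletID, PickerID}. Prime attributes: {PalletID, PickerID}.
For Vendor --> Aisle we have {Vendor}⁺ = {Aisle, Vendor}; {Vendor} is not a superkey, so BCNF fails.
Vendor --> Aisle has non-prime {Aisle} on the right and a non-superkey on the left, so 3NF fails.
Checking every proper subset of each key, none determines a non-prime attribute — 2NF is satisfied.

2NF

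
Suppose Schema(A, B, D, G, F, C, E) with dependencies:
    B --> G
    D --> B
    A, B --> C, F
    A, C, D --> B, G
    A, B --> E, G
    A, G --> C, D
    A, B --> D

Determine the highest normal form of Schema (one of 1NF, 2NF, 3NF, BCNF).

3NF

Candidate keys: {A, B}, {A, D}, {A, G}. Prime attributes: {A, B, D, G}.
For B --> G we have {B}⁺ = {B, G}; {B} is not a superkey, so BCNF fails.
Since {G} ⊆ prime attributes and every other non-superkey FD also has a prime right side, the schema is in 3NF.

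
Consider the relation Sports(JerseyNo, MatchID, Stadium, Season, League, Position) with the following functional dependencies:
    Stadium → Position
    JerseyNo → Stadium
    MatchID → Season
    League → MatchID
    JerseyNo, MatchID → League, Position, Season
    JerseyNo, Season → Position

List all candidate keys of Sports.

No FD produces {JerseyNo}, so it must be in every candidate key.
{JerseyNo, League}⁺ = {JerseyNo, League, MatchID, Position, Season, Stadium}, which is every attribute, so {JerseyNo, League} is a candidate key.
{JerseyNo, MatchID}⁺ = {JerseyNo, League, MatchID, Position, Season, Stadium}, which is every attribute, so {JerseyNo, MatchID} is a candidate key.
These are minimal and exhaustive — every other superkey contains one of them.

{JerseyNo, League}, {JerseyNo, MatchID}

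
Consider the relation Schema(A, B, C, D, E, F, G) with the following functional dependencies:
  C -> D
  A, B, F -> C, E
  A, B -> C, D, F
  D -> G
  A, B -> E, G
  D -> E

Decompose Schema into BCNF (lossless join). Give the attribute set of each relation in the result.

{A, B, C, F}; {C, D}; {D, E, G}

Candidate key of the original relation: {A, B}.
{A, B, C, D, E, F, G}: {C} determines {C, D, E, G} here but is not a superkey — split on C -> D, E, G, giving {C, D, E, G} and {A, B, C, F}.
{C, D, E, G}: {D} determines {D, E, G} here but is not a superkey — split on D -> E, G, giving {D, E, G} and {C, D}.
{D, E, G}: every determinant is a superkey — BCNF.
{C, D}: every determinant is a superkey — BCNF.
{A, B, C, F}: every determinant is a superkey — BCNF.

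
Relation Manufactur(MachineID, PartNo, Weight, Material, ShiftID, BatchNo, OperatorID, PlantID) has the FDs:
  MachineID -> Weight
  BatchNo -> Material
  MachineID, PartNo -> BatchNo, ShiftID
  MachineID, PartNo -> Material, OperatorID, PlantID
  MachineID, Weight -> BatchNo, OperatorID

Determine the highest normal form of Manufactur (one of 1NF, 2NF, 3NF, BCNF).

1NF

Candidate key: {MachineID, PartNo}. Prime attributes: {MachineID, PartNo}.
MachineID -> Weight breaks BCNF: {MachineID}⁺ = {BatchNo, MachineID, Material, OperatorID, Weight}, so {MachineID} is not a superkey.
MachineID -> Weight determines the non-prime attribute {Weight} from a non-superkey — 3NF is violated.
Since {MachineID} ⊂ {MachineID, PartNo} and {MachineID}⁺ ⊇ {BatchNo, Material, OperatorID, Weight} with {BatchNo, Material, OperatorID, Weight} non-prime, there is a partial dependency; 2NF fails.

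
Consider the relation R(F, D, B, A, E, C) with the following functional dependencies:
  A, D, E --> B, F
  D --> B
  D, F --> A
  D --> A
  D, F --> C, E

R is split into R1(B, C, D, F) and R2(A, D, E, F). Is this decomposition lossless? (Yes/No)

R1 ∩ R2 = {D, F}; its closure under F is {A, B, C, D, E, F}.
Since R1 ⊆ {A, B, C, D, E, F}, the intersection is a superkey of R1; the decomposition is lossless.

Yes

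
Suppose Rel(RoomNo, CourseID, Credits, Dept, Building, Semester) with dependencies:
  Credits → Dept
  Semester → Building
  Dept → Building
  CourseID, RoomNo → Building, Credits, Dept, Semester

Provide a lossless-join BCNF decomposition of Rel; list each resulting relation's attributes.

{Building, Dept}; {CourseID, Credits, RoomNo, Semester}; {Credits, Dept}

Candidate key of the original relation: {CourseID, RoomNo}.
In {Building, CourseID, Credits, Dept, RoomNo, Semester}, {Credits} is not a superkey ({Credits}⁺ restricted to this set is {Building, Credits, Dept}), so split on Credits → Building, Dept into {Building, Credits, Dept} and {CourseID, Credits, RoomNo, Semester}.
In {Building, Credits, Dept}, {Dept} is not a superkey ({Dept}⁺ restricted to this set is {Building, Dept}), so split on Dept → Building into {Building, Dept} and {Credits, Dept}.
{Building, Dept} is in BCNF.
{Credits, Dept} is in BCNF.
{CourseID, Credits, RoomNo, Semester} is in BCNF.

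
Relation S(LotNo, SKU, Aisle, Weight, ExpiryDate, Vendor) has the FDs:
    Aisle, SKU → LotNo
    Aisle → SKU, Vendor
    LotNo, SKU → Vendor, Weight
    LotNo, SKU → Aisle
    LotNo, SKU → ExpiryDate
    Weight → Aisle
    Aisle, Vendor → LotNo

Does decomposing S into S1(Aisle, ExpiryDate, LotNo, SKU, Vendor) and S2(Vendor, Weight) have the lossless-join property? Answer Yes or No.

No

S1 ∩ S2 = {Vendor}; its closure under F is {Vendor}.
The closure covers neither S1 nor S2 entirely; the join is not lossless.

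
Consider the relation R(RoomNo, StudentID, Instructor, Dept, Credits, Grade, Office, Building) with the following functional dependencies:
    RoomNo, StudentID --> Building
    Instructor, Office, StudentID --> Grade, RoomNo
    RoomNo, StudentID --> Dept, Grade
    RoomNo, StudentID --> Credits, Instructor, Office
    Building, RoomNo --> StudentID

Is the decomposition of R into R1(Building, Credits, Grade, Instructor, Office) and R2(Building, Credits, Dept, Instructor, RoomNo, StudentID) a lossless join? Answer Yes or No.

No

Common attributes: {Building, Credits, Instructor}; their closure is {Building, Credits, Instructor}.
Neither R1 nor R2 is contained in that closure, so the decomposition is lossy.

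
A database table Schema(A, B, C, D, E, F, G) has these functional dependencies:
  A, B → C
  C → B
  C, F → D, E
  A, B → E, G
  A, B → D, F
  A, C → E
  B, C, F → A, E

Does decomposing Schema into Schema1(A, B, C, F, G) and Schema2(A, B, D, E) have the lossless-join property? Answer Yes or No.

Yes

The shared attributes are {A, B} and {A, B}⁺ = {A, B, C, D, E, F, G}.
Since Schema1 ⊆ {A, B, C, D, E, F, G}, the intersection is a superkey of Schema1; the decomposition is lossless.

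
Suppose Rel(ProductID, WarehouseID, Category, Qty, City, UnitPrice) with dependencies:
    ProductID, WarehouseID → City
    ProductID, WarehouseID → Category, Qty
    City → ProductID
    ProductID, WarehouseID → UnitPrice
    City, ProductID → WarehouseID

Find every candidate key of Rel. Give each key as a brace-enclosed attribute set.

Closure of {City} is {Category, City, ProductID, Qty, UnitPrice, WarehouseID}, the whole schema; {City} is a candidate key.
Closure of {ProductID, WarehouseID} is {Category, City, ProductID, Qty, UnitPrice, WarehouseID}, the whole schema; {ProductID, WarehouseID} is a candidate key.
These are minimal and exhaustive — every other superkey contains one of them.

{City}, {ProductID, WarehouseID}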